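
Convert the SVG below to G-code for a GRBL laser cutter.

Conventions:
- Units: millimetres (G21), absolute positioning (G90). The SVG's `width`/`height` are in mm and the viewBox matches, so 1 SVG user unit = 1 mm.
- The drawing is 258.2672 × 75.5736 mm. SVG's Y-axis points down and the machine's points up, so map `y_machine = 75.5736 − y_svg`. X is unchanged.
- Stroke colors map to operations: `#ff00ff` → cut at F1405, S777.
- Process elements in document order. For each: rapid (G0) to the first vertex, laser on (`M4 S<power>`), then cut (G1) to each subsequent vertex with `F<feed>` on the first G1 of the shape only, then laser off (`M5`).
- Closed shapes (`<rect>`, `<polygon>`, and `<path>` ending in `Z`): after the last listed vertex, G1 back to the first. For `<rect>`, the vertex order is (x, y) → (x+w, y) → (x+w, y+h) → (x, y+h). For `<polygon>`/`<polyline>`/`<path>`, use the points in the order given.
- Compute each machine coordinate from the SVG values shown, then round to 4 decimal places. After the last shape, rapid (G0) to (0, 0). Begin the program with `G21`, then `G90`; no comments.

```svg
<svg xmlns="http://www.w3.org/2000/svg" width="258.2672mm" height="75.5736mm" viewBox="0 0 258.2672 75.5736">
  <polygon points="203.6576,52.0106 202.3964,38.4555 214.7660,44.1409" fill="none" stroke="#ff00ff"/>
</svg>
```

viewBox `0 0 258.2672 75.5736` with mm width/height → 1 unit = 1 mm. Flip: y_m = 75.5736 − y_svg.

**Shape 1** — `<polygon>` regular polygon, stroke `#ff00ff` → cut (S777, F1405). Machine vertices: (203.6576,23.5630) → (202.3964,37.1181) → (214.7660,31.4327) → (203.6576,23.5630). Closed: final G1 returns to the first vertex.

G21
G90
G0 X203.6576 Y23.5630
M4 S777
G1 X202.3964 Y37.1181 F1405
G1 X214.7660 Y31.4327
G1 X203.6576 Y23.5630
M5
G0 X0.0000 Y0.0000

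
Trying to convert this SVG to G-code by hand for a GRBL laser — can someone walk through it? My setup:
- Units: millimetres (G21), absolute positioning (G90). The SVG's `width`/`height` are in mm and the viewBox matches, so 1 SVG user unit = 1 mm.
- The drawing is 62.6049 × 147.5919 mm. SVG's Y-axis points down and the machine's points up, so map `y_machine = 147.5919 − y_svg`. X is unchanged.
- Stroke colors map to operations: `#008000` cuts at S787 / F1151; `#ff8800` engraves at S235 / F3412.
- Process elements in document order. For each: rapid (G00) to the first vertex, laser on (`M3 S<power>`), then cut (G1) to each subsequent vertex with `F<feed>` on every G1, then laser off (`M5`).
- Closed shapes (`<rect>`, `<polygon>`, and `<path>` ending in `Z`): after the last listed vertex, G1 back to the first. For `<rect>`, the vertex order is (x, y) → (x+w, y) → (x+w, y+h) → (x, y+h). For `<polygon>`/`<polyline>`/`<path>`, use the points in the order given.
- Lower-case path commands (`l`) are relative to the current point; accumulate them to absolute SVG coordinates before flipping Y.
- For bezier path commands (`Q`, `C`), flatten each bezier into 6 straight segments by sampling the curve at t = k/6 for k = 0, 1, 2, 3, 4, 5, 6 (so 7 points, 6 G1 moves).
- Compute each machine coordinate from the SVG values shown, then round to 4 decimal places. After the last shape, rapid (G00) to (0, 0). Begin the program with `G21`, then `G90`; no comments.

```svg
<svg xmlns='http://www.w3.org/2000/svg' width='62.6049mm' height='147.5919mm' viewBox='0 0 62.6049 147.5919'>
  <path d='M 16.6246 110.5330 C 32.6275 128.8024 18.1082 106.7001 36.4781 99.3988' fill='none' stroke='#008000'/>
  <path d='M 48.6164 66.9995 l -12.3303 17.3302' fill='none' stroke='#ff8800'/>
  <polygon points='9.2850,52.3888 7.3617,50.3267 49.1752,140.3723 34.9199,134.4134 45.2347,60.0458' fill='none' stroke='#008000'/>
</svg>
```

G21
G90
G00 X16.6246 Y37.0589
M3 S787
G1 X22.3761 Y31.0331 F1151
G1 X24.8020 Y30.2033 F1151
G1 X25.6637 Y33.0370 F1151
G1 X26.7227 Y38.0016 F1151
G1 X29.7403 Y43.5645 F1151
G1 X36.4781 Y48.1931 F1151
M5
G00 X48.6164 Y80.5924
M3 S235
G1 X36.2861 Y63.2622 F3412
M5
G00 X9.2850 Y95.2031
M3 S787
G1 X7.3617 Y97.2652 F1151
G1 X49.1752 Y7.2196 F1151
G1 X34.9199 Y13.1785 F1151
G1 X45.2347 Y87.5461 F1151
G1 X9.2850 Y95.2031 F1151
M5
G00 X0.0000 Y0.0000

Since the viewBox matches the mm dimensions, user units are millimetres directly. The only transform is the Y-flip y_m = 147.5919 − y_svg.

Shape 1 is a cubic bezier drawn with `<path>`. Its stroke #008000 means cut at S787, F1151. After flipping Y the toolpath is (16.6246,37.0589) → (22.3761,31.0331) → (24.8020,30.2033) → (25.6637,33.0370) → (26.7227,38.0016) → (29.7403,43.5645) → (36.4781,48.1931).

Shape 2 is a line segment drawn with `<path>`. Its stroke #ff8800 means engrave at S235, F3412. After flipping Y the toolpath is (48.6164,80.5924) → (36.2861,63.2622).

Shape 3 is a closed polygon drawn with `<polygon>`. Its stroke #008000 means cut at S787, F1151. After flipping Y the toolpath is (9.2850,95.2031) → (7.3617,97.2652) → (49.1752,7.2196) → (34.9199,13.1785) → (45.2347,87.5461) → (9.2850,95.2031), returning to the start.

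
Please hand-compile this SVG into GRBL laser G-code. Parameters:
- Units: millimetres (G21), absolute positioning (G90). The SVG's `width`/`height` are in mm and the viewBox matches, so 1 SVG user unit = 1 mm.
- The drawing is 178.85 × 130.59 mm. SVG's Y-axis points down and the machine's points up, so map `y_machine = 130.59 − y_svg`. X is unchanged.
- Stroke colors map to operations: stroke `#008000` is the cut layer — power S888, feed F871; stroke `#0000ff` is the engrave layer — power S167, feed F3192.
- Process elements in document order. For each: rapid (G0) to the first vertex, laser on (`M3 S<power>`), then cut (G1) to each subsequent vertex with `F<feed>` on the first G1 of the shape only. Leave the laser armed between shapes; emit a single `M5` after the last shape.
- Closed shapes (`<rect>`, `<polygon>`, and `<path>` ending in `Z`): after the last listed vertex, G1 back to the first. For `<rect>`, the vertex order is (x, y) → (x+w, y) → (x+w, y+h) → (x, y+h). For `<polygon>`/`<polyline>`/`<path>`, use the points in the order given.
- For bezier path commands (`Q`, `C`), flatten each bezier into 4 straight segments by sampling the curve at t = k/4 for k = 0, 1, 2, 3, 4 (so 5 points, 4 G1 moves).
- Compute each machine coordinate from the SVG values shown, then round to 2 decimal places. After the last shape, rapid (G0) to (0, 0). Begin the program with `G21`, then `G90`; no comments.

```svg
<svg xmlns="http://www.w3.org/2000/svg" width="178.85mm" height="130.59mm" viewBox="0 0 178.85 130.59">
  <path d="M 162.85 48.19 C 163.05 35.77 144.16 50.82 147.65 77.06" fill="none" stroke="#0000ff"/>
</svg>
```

viewBox `0 0 178.85 130.59` with mm width/height → 1 unit = 1 mm. Flip: y_m = 130.59 − y_svg.

**Shape 1** — `<path>` cubic bezier, stroke `#0000ff` → engrave (S167, F3192). Control points (SVG): P0=(162.85,48.19), P1=(163.05,35.77), P2=(144.16,50.82), P3=(147.65,77.06); sampled at t=k/4. Machine vertices: (162.85,82.40) → (160.07,86.82) → (154.02,82.46) → (148.58,70.86) → (147.65,53.53). Open path.

G21
G90
G0 X162.85 Y82.40
M3 S167
G1 X160.07 Y86.82 F3192
G1 X154.02 Y82.46
G1 X148.58 Y70.86
G1 X147.65 Y53.53
M5
G0 X0.00 Y0.00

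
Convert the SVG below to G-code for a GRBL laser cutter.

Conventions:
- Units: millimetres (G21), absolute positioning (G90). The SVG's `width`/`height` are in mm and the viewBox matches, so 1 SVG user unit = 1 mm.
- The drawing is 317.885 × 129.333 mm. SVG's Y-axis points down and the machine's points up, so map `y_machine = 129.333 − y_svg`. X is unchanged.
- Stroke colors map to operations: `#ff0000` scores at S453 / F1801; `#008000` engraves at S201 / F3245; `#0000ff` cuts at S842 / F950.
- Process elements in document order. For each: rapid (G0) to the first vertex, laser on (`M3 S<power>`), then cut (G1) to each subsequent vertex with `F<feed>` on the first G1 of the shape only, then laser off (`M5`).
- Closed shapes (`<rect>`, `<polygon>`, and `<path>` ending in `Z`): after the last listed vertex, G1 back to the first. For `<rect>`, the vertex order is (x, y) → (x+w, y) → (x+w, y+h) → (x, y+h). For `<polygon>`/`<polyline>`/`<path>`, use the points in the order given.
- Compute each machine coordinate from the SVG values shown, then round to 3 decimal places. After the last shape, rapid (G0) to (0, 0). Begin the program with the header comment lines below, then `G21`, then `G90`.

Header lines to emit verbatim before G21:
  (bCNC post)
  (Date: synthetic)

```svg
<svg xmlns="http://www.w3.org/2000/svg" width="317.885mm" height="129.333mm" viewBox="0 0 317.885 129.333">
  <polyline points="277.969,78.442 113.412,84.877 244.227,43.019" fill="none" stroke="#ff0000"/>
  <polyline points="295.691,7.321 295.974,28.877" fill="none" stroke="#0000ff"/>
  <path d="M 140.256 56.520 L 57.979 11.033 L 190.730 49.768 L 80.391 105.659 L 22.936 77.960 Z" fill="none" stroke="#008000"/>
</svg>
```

(bCNC post)
(Date: synthetic)
G21
G90
G0 X277.969 Y50.891
M3 S453
G1 X113.412 Y44.456 F1801
G1 X244.227 Y86.314
M5
G0 X295.691 Y122.012
M3 S842
G1 X295.974 Y100.456 F950
M5
G0 X140.256 Y72.813
M3 S201
G1 X57.979 Y118.300 F3245
G1 X190.730 Y79.565
G1 X80.391 Y23.674
G1 X22.936 Y51.373
G1 X140.256 Y72.813
M5
G0 X0.000 Y0.000

1 u = 1 mm; y_m = 129.333 − y.

[1] `<polyline>` open polyline, #ff0000→score S453 F1801: (277.969,50.891) → (113.412,44.456) → (244.227,86.314)

[2] `<polyline>` line segment, #0000ff→cut S842 F950: (295.691,122.012) → (295.974,100.456)

[3] `<path>` closed polygon, #008000→engrave S201 F3245: (140.256,72.813) → (57.979,118.300) → (190.730,79.565) → (80.391,23.674) → (22.936,51.373) → (140.256,72.813) (closed)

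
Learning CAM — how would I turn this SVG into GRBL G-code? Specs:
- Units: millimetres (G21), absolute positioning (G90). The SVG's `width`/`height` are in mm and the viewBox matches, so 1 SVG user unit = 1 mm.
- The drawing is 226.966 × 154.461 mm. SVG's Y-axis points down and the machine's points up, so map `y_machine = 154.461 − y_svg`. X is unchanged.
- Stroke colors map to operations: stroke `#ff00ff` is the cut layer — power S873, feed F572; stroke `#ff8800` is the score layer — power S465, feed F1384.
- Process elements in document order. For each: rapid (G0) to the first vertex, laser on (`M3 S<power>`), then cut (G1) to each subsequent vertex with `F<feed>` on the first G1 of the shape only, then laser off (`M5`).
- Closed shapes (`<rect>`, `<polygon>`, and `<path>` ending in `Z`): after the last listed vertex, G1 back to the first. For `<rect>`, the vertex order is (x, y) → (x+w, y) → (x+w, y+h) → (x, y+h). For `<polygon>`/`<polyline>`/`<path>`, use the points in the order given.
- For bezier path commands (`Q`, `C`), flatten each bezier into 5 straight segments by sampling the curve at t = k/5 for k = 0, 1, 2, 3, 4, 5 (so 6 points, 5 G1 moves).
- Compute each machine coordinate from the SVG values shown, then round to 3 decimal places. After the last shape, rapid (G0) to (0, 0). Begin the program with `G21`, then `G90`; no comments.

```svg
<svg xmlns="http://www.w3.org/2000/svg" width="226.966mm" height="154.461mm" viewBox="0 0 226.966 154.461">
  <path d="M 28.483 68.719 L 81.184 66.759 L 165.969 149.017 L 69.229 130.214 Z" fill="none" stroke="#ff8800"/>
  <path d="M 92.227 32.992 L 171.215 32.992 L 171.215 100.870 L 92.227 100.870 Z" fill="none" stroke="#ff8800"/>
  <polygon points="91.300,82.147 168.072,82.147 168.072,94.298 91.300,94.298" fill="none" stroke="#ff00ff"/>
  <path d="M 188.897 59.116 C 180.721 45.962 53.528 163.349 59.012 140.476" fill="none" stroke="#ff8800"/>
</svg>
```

G21
G90
G0 X28.483 Y85.742
M3 S465
G1 X81.184 Y87.702 F1384
G1 X165.969 Y5.444
G1 X69.229 Y24.247
G1 X28.483 Y85.742
M5
G0 X92.227 Y121.469
M3 S465
G1 X171.215 Y121.469 F1384
G1 X171.215 Y53.591
G1 X92.227 Y53.591
G1 X92.227 Y121.469
M5
G0 X91.300 Y72.314
M3 S873
G1 X168.072 Y72.314 F572
G1 X168.072 Y60.163
G1 X91.300 Y60.163
G1 X91.300 Y72.314
M5
G0 X188.897 Y95.345
M3 S465
G1 X171.723 Y89.739 F1384
G1 X138.066 Y65.801
G1 X100.008 Y36.531
G1 X69.629 Y14.926
G1 X59.012 Y13.985
M5
G0 X0.000 Y0.000

viewBox `0 0 226.966 154.461` with mm width/height → 1 unit = 1 mm. Flip: y_m = 154.461 − y_svg.

**Shape 1** — `<path>` closed polygon, stroke `#ff8800` → score (S465, F1384). Machine vertices: (28.483,85.742) → (81.184,87.702) → (165.969,5.444) → (69.229,24.247) → (28.483,85.742). Closed: final G1 returns to the first vertex.

**Shape 2** — `<path>` rectangle, stroke `#ff8800` → score (S465, F1384). Machine vertices: (92.227,121.469) → (171.215,121.469) → (171.215,53.591) → (92.227,53.591) → (92.227,121.469). Closed: final G1 returns to the first vertex.

**Shape 3** — `<polygon>` rectangle, stroke `#ff00ff` → cut (S873, F572). Machine vertices: (91.300,72.314) → (168.072,72.314) → (168.072,60.163) → (91.300,60.163) → (91.300,72.314). Closed: final G1 returns to the first vertex.

**Shape 4** — `<path>` cubic bezier, stroke `#ff8800` → score (S465, F1384). Control points (SVG): P0=(188.897,59.116), P1=(180.721,45.962), P2=(53.528,163.349), P3=(59.012,140.476); sampled at t=k/5. Machine vertices: (188.897,95.345) → (171.723,89.739) → (138.066,65.801) → (100.008,36.531) → (69.629,14.926) → (59.012,13.985). Open path.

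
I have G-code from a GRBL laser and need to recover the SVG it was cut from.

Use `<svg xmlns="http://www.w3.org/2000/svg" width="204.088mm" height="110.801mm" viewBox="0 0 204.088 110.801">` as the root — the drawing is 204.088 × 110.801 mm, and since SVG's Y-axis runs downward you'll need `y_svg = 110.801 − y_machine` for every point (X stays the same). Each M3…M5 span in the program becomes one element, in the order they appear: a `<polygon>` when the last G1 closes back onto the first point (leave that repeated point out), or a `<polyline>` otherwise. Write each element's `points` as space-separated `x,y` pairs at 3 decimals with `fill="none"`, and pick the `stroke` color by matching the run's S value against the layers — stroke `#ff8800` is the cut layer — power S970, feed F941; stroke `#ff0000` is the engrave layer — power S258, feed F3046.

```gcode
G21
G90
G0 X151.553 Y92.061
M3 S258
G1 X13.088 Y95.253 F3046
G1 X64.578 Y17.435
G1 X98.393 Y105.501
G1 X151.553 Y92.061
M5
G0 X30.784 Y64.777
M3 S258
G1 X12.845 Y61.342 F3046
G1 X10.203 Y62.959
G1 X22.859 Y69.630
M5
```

Each laser-on run becomes one SVG element. Flip Y back into SVG space with y_svg = 110.801 − y_machine. Every run uses S258, so all elements get stroke `#ff0000` (engrave).

Run 1: The run returns to its start, so emit a `<polygon>` with points (Y-flipped): 151.553,18.740 13.088,15.548 64.578,93.366 98.393,5.300.

Run 2: The run is open, so emit a `<polyline>` with points (Y-flipped): 30.784,46.024 12.845,49.459 10.203,47.842 22.859,41.171.

<svg xmlns="http://www.w3.org/2000/svg" width="204.088mm" height="110.801mm" viewBox="0 0 204.088 110.801">
  <polygon points="151.553,18.740 13.088,15.548 64.578,93.366 98.393,5.300" fill="none" stroke="#ff0000"/>
  <polyline points="30.784,46.024 12.845,49.459 10.203,47.842 22.859,41.171" fill="none" stroke="#ff0000"/>
</svg>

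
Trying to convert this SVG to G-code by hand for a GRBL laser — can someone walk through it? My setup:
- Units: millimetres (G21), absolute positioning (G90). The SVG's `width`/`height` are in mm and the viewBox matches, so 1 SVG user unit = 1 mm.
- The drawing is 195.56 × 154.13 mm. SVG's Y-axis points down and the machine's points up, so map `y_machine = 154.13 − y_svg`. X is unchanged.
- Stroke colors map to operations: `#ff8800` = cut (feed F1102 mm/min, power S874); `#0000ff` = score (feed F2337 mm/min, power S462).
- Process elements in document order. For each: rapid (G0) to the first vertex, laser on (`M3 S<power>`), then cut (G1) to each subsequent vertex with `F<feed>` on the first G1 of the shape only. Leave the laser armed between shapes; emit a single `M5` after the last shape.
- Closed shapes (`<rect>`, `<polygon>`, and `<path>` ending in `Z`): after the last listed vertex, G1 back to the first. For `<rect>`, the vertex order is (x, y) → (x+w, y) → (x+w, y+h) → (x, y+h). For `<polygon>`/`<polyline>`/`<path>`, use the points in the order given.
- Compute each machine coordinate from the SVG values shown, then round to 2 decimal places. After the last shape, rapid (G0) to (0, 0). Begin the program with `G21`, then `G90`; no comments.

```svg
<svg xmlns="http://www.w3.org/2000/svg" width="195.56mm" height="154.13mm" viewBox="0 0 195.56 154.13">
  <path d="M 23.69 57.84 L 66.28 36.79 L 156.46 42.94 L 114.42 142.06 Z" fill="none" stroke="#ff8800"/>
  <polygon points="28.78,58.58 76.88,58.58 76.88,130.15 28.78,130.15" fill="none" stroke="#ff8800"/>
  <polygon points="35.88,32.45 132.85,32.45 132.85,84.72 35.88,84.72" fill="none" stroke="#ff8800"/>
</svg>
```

viewBox `0 0 195.56 154.13` with mm width/height → 1 unit = 1 mm. Flip: y_m = 154.13 − y_svg.

**Shape 1** — `<path>` closed polygon, stroke `#ff8800` → cut (S874, F1102). Machine vertices: (23.69,96.29) → (66.28,117.34) → (156.46,111.19) → (114.42,12.07) → (23.69,96.29). Closed: final G1 returns to the first vertex.

**Shape 2** — `<polygon>` rectangle, stroke `#ff8800` → cut (S874, F1102). Machine vertices: (28.78,95.55) → (76.88,95.55) → (76.88,23.98) → (28.78,23.98) → (28.78,95.55). Closed: final G1 returns to the first vertex.

**Shape 3** — `<polygon>` rectangle, stroke `#ff8800` → cut (S874, F1102). Machine vertices: (35.88,121.68) → (132.85,121.68) → (132.85,69.41) → (35.88,69.41) → (35.88,121.68). Closed: final G1 returns to the first vertex.

G21
G90
G0 X23.69 Y96.29
M3 S874
G1 X66.28 Y117.34 F1102
G1 X156.46 Y111.19
G1 X114.42 Y12.07
G1 X23.69 Y96.29
G0 X28.78 Y95.55
M3 S874
G1 X76.88 Y95.55 F1102
G1 X76.88 Y23.98
G1 X28.78 Y23.98
G1 X28.78 Y95.55
G0 X35.88 Y121.68
M3 S874
G1 X132.85 Y121.68 F1102
G1 X132.85 Y69.41
G1 X35.88 Y69.41
G1 X35.88 Y121.68
M5
G0 X0.00 Y0.00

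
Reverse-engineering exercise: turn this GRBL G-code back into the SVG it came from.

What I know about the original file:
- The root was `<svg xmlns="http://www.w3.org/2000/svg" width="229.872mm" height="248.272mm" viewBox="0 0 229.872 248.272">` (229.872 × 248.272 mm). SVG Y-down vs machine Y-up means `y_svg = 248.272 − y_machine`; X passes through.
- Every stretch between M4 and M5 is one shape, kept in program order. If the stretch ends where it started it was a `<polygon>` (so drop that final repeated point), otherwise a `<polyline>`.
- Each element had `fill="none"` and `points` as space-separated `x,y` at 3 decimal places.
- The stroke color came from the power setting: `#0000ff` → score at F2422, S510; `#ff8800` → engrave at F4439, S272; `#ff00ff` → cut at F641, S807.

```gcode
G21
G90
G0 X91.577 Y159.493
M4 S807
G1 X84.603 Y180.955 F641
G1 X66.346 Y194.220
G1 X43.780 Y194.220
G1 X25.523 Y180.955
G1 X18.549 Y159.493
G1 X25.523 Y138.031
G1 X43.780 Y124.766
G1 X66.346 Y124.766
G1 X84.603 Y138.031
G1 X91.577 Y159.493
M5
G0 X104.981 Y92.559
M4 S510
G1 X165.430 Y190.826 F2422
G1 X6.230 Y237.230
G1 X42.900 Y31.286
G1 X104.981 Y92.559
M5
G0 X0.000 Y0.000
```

<svg xmlns="http://www.w3.org/2000/svg" width="229.872mm" height="248.272mm" viewBox="0 0 229.872 248.272">
  <polygon points="91.577,88.779 84.603,67.317 66.346,54.052 43.780,54.052 25.523,67.317 18.549,88.779 25.523,110.241 43.780,123.506 66.346,123.506 84.603,110.241" fill="none" stroke="#ff00ff"/>
  <polygon points="104.981,155.713 165.430,57.446 6.230,11.042 42.900,216.986" fill="none" stroke="#0000ff"/>
</svg>

Machine Y-up, SVG Y-down with viewBox height 248.272, so y_svg = 248.272 − y_machine; X carries over.

Run 1: the run's S807 means `#ff00ff` (cut). The run returns to its start, so emit a `<polygon>` with points (Y-flipped): 91.577,88.779 84.603,67.317 66.346,54.052 43.780,54.052 25.523,67.317 18.549,88.779 25.523,110.241 43.780,123.506 66.346,123.506 84.603,110.241.

Run 2: power S510 maps to stroke `#0000ff` (score). The run returns to its start, so emit a `<polygon>` with points (Y-flipped): 104.981,155.713 165.430,57.446 6.230,11.042 42.900,216.986.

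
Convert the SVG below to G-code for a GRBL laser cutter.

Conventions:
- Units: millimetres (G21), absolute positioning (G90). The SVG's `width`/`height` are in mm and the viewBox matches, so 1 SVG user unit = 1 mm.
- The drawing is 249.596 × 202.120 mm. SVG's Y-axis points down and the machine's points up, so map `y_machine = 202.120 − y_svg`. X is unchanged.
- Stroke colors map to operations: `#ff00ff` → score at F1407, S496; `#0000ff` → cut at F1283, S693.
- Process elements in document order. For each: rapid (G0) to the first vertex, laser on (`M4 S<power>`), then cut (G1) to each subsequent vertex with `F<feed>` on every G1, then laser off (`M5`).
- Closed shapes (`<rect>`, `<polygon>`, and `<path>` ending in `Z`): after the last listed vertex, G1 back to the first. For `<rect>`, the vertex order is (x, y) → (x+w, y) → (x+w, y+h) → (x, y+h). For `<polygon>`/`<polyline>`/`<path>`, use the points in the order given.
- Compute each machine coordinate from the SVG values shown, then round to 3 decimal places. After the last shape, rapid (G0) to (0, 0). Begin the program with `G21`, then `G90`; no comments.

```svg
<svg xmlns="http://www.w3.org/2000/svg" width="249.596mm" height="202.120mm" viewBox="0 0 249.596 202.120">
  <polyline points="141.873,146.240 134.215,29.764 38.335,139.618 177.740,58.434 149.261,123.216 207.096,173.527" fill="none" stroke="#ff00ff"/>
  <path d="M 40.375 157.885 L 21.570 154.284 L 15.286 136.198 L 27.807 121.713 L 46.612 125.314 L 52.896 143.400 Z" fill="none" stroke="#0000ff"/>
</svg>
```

Since the viewBox matches the mm dimensions, user units are millimetres directly. The only transform is the Y-flip y_m = 202.120 − y_svg.

Shape 1 is a open polyline drawn with `<polyline>`. Its stroke #ff00ff means score at S496, F1407. After flipping Y the toolpath is (141.873,55.880) → (134.215,172.356) → (38.335,62.502) → (177.740,143.686) → (149.261,78.904) → (207.096,28.593).

Shape 2 is a regular polygon drawn with `<path>`. Its stroke #0000ff means cut at S693, F1283. After flipping Y the toolpath is (40.375,44.235) → (21.570,47.836) → (15.286,65.922) → (27.807,80.407) → (46.612,76.806) → (52.896,58.720) → (40.375,44.235), returning to the start.

G21
G90
G0 X141.873 Y55.880
M4 S496
G1 X134.215 Y172.356 F1407
G1 X38.335 Y62.502 F1407
G1 X177.740 Y143.686 F1407
G1 X149.261 Y78.904 F1407
G1 X207.096 Y28.593 F1407
M5
G0 X40.375 Y44.235
M4 S693
G1 X21.570 Y47.836 F1283
G1 X15.286 Y65.922 F1283
G1 X27.807 Y80.407 F1283
G1 X46.612 Y76.806 F1283
G1 X52.896 Y58.720 F1283
G1 X40.375 Y44.235 F1283
M5
G0 X0.000 Y0.000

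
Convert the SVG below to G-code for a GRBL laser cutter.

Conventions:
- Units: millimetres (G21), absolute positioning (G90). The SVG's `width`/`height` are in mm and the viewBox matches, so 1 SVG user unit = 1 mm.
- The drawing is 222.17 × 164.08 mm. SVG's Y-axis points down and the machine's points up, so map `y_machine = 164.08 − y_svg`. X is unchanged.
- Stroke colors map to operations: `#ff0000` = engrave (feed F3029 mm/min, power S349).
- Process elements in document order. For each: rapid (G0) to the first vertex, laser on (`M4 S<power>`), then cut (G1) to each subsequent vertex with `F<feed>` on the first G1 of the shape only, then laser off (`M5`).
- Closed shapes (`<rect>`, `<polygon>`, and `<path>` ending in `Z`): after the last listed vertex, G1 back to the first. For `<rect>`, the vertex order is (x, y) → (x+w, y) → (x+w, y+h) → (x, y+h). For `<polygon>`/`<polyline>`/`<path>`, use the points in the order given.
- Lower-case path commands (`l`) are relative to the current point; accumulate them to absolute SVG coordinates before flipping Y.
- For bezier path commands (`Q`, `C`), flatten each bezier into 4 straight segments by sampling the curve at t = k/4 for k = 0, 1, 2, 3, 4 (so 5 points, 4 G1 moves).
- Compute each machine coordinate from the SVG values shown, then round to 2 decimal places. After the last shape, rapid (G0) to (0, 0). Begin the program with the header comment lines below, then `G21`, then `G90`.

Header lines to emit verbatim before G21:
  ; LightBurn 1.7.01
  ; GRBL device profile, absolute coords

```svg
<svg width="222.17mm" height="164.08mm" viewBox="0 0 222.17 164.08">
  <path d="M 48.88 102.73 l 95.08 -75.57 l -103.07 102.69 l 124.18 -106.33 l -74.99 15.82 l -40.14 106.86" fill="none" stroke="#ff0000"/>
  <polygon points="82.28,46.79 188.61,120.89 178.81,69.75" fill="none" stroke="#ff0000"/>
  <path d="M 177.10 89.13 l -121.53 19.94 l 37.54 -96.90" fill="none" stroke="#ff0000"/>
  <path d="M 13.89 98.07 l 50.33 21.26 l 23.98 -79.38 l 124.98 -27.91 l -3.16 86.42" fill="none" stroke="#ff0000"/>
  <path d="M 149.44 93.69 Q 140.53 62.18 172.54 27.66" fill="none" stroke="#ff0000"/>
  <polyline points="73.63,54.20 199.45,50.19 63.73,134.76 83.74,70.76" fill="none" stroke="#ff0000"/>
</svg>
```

; LightBurn 1.7.01
; GRBL device profile, absolute coords
G21
G90
G0 X48.88 Y61.35
M4 S349
G1 X143.96 Y136.92 F3029
G1 X40.89 Y34.23
G1 X165.07 Y140.56
G1 X90.08 Y124.74
G1 X49.94 Y17.88
M5
G0 X82.28 Y117.29
M4 S349
G1 X188.61 Y43.19 F3029
G1 X178.81 Y94.33
G1 X82.28 Y117.29
M5
G0 X177.10 Y74.95
M4 S349
G1 X55.57 Y55.01 F3029
G1 X93.11 Y151.91
M5
G0 X13.89 Y66.01
M4 S349
G1 X64.22 Y44.75 F3029
G1 X88.20 Y124.13
G1 X213.18 Y152.04
G1 X210.02 Y65.62
M5
G0 X149.44 Y70.39
M4 S349
G1 X147.54 Y86.33 F3029
G1 X150.76 Y102.65
G1 X159.09 Y119.35
G1 X172.54 Y136.42
M5
G0 X73.63 Y109.88
M4 S349
G1 X199.45 Y113.89 F3029
G1 X63.73 Y29.32
G1 X83.74 Y93.32
M5
G0 X0.00 Y0.00

viewBox `0 0 222.17 164.08` with mm width/height → 1 unit = 1 mm. Flip: y_m = 164.08 − y_svg.

**Shape 1** — `<path>` open polyline, stroke `#ff0000` → engrave (S349, F3029). Machine vertices: (48.88,61.35) → (143.96,136.92) → (40.89,34.23) → (165.07,140.56) → (90.08,124.74) → (49.94,17.88). Open path.

**Shape 2** — `<polygon>` closed polygon, stroke `#ff0000` → engrave (S349, F3029). Machine vertices: (82.28,117.29) → (188.61,43.19) → (178.81,94.33) → (82.28,117.29). Closed: final G1 returns to the first vertex.

**Shape 3** — `<path>` open polyline, stroke `#ff0000` → engrave (S349, F3029). Machine vertices: (177.10,74.95) → (55.57,55.01) → (93.11,151.91). Open path.

**Shape 4** — `<path>` open polyline, stroke `#ff0000` → engrave (S349, F3029). Machine vertices: (13.89,66.01) → (64.22,44.75) → (88.20,124.13) → (213.18,152.04) → (210.02,65.62). Open path.

**Shape 5** — `<path>` quadratic bezier, stroke `#ff0000` → engrave (S349, F3029). Control points (SVG): P0=(149.44,93.69), P1=(140.53,62.18), P2=(172.54,27.66); sampled at t=k/4. Machine vertices: (149.44,70.39) → (147.54,86.33) → (150.76,102.65) → (159.09,119.35) → (172.54,136.42). Open path.

**Shape 6** — `<polyline>` open polyline, stroke `#ff0000` → engrave (S349, F3029). Machine vertices: (73.63,109.88) → (199.45,113.89) → (63.73,29.32) → (83.74,93.32). Open path.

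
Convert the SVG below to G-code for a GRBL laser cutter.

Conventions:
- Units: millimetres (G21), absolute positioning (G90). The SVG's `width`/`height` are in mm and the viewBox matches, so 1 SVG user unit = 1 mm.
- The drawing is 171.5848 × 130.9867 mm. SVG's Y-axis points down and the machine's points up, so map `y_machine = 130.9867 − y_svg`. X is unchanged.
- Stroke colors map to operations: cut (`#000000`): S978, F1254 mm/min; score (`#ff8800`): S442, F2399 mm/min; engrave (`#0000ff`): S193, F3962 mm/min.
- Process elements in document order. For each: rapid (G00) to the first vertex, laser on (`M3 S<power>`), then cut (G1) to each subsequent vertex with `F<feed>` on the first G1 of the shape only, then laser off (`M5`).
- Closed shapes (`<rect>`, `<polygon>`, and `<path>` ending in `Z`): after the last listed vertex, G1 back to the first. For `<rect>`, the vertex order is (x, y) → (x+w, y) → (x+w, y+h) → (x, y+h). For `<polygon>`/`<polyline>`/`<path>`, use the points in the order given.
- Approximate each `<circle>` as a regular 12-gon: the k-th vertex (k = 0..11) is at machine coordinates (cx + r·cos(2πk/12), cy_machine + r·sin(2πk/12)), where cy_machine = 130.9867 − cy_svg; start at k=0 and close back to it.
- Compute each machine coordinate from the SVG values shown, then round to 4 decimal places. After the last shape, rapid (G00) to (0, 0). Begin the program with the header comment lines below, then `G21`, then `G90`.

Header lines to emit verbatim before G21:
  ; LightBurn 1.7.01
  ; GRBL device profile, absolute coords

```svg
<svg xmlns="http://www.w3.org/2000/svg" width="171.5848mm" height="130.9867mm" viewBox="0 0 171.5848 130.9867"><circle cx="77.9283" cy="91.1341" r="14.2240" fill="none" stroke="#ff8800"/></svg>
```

viewBox `0 0 171.5848 130.9867` with mm width/height → 1 unit = 1 mm. Flip: y_m = 130.9867 − y_svg.

**Shape 1** — `<circle>` circle, stroke `#ff8800` → score (S442, F2399). Machine vertices: (92.1523,39.8526) → (90.2466,46.9646) → (85.0403,52.1709) → (77.9283,54.0766) → (70.8163,52.1709) → (65.6100,46.9646) → (63.7043,39.8526) → (65.6100,32.7406) → (70.8163,27.5343) → (77.9283,25.6286) → (85.0403,27.5343) → (90.2466,32.7406) → (92.1523,39.8526). Closed: final G1 returns to the first vertex.

; LightBurn 1.7.01
; GRBL device profile, absolute coords
G21
G90
G00 X92.1523 Y39.8526
M3 S442
G1 X90.2466 Y46.9646 F2399
G1 X85.0403 Y52.1709
G1 X77.9283 Y54.0766
G1 X70.8163 Y52.1709
G1 X65.6100 Y46.9646
G1 X63.7043 Y39.8526
G1 X65.6100 Y32.7406
G1 X70.8163 Y27.5343
G1 X77.9283 Y25.6286
G1 X85.0403 Y27.5343
G1 X90.2466 Y32.7406
G1 X92.1523 Y39.8526
M5
G00 X0.0000 Y0.0000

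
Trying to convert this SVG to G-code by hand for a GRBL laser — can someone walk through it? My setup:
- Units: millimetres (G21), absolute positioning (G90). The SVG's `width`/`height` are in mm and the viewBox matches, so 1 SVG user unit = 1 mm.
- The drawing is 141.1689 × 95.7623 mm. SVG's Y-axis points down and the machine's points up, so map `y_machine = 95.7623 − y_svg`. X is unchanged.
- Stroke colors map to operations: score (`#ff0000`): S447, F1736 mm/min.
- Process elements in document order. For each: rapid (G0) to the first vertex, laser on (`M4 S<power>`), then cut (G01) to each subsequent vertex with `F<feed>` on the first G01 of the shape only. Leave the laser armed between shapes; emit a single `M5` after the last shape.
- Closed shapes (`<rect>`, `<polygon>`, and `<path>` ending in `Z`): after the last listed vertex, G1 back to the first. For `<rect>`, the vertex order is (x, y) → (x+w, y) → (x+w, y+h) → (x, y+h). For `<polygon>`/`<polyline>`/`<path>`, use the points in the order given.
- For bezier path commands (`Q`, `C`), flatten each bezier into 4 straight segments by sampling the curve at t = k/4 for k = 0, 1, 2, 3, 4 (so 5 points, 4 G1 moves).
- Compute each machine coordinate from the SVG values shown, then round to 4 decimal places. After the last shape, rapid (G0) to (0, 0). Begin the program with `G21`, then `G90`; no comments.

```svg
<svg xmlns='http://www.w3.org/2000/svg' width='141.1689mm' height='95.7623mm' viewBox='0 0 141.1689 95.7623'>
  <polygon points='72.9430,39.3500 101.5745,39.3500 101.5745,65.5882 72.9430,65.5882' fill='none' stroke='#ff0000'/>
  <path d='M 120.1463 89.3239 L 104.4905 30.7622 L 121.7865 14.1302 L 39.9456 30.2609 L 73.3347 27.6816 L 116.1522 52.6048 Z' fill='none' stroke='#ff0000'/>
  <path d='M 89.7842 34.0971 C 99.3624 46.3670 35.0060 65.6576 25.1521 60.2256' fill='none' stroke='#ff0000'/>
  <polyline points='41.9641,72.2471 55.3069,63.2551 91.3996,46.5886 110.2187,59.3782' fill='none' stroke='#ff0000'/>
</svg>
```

G21
G90
G0 X72.9430 Y56.4123
M4 S447
G01 X101.5745 Y56.4123 F1736
G01 X101.5745 Y30.1741
G01 X72.9430 Y30.1741
G01 X72.9430 Y56.4123
G0 X120.1463 Y6.4384
M4 S447
G01 X104.4905 Y65.0001 F1736
G01 X121.7865 Y81.6321
G01 X39.9456 Y65.5014
G01 X73.3347 Y68.0807
G01 X116.1522 Y43.1575
G01 X120.1463 Y6.4384
G0 X89.7842 Y61.6652
M4 S447
G01 X85.1119 Y51.6424 F1736
G01 X64.7552 Y41.9627
G01 X40.7549 Y35.6022
G01 X25.1521 Y35.5367
G0 X41.9641 Y23.5152
M4 S447
G01 X55.3069 Y32.5072 F1736
G01 X91.3996 Y49.1737
G01 X110.2187 Y36.3841
M5
G0 X0.0000 Y0.0000

Since the viewBox matches the mm dimensions, user units are millimetres directly. The only transform is the Y-flip y_m = 95.7623 − y_svg.

Shape 1 is a rectangle drawn with `<polygon>`. Its stroke #ff0000 means score at S447, F1736. After flipping Y the toolpath is (72.9430,56.4123) → (101.5745,56.4123) → (101.5745,30.1741) → (72.9430,30.1741) → (72.9430,56.4123), returning to the start.

Shape 2 is a closed polygon drawn with `<path>`. Its stroke #ff0000 means score at S447, F1736. After flipping Y the toolpath is (120.1463,6.4384) → (104.4905,65.0001) → (121.7865,81.6321) → (39.9456,65.5014) → (73.3347,68.0807) → (116.1522,43.1575) → (120.1463,6.4384), returning to the start.

Shape 3 is a cubic bezier drawn with `<path>`. Its stroke #ff0000 means score at S447, F1736. After flipping Y the toolpath is (89.7842,61.6652) → (85.1119,51.6424) → (64.7552,41.9627) → (40.7549,35.6022) → (25.1521,35.5367).

Shape 4 is a open polyline drawn with `<polyline>`. Its stroke #ff0000 means score at S447, F1736. After flipping Y the toolpath is (41.9641,23.5152) → (55.3069,32.5072) → (91.3996,49.1737) → (110.2187,36.3841).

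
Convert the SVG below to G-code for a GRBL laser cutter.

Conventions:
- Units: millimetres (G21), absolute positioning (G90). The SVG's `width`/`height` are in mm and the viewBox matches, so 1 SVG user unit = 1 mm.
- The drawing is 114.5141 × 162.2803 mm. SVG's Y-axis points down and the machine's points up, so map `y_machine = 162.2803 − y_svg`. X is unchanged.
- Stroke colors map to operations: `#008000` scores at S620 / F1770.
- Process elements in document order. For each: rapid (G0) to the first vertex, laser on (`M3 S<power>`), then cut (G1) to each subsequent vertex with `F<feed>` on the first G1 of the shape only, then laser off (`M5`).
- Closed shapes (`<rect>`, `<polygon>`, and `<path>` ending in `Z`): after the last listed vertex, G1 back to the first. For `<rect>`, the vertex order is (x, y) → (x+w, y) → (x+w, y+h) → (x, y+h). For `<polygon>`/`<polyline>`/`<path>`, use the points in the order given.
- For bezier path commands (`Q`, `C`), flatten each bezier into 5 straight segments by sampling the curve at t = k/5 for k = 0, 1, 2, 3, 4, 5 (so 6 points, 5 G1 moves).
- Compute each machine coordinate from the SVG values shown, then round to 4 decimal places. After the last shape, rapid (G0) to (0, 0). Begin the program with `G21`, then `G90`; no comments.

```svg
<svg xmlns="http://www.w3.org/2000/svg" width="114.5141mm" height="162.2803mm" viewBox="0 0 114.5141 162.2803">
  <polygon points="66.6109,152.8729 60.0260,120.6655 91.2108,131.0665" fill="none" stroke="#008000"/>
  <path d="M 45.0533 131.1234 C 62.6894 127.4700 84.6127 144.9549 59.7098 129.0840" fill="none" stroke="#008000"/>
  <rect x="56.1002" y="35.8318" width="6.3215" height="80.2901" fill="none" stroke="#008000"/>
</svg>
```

G21
G90
G0 X66.6109 Y9.4074
M3 S620
G1 X60.0260 Y41.6148 F1770
G1 X91.2108 Y31.2138
G1 X66.6109 Y9.4074
M5
G0 X45.0533 Y31.1569
M3 S620
G1 X55.7405 Y31.2483 F1770
G1 X65.0032 Y28.8822
G1 X70.3880 Y26.6744
G1 X69.4413 Y27.2405
G1 X59.7098 Y33.1963
M5
G0 X56.1002 Y126.4485
M3 S620
G1 X62.4217 Y126.4485 F1770
G1 X62.4217 Y46.1584
G1 X56.1002 Y46.1584
G1 X56.1002 Y126.4485
M5
G0 X0.0000 Y0.0000

Since the viewBox matches the mm dimensions, user units are millimetres directly. The only transform is the Y-flip y_m = 162.2803 − y_svg.

Shape 1 is a regular polygon drawn with `<polygon>`. Its stroke #008000 means score at S620, F1770. After flipping Y the toolpath is (66.6109,9.4074) → (60.0260,41.6148) → (91.2108,31.2138) → (66.6109,9.4074), returning to the start.

Shape 2 is a cubic bezier drawn with `<path>`. Its stroke #008000 means score at S620, F1770. After flipping Y the toolpath is (45.0533,31.1569) → (55.7405,31.2483) → (65.0032,28.8822) → (70.3880,26.6744) → (69.4413,27.2405) → (59.7098,33.1963).

Shape 3 is a rectangle drawn with `<rect>`. Its stroke #008000 means score at S620, F1770. After flipping Y the toolpath is (56.1002,126.4485) → (62.4217,126.4485) → (62.4217,46.1584) → (56.1002,46.1584) → (56.1002,126.4485), returning to the start.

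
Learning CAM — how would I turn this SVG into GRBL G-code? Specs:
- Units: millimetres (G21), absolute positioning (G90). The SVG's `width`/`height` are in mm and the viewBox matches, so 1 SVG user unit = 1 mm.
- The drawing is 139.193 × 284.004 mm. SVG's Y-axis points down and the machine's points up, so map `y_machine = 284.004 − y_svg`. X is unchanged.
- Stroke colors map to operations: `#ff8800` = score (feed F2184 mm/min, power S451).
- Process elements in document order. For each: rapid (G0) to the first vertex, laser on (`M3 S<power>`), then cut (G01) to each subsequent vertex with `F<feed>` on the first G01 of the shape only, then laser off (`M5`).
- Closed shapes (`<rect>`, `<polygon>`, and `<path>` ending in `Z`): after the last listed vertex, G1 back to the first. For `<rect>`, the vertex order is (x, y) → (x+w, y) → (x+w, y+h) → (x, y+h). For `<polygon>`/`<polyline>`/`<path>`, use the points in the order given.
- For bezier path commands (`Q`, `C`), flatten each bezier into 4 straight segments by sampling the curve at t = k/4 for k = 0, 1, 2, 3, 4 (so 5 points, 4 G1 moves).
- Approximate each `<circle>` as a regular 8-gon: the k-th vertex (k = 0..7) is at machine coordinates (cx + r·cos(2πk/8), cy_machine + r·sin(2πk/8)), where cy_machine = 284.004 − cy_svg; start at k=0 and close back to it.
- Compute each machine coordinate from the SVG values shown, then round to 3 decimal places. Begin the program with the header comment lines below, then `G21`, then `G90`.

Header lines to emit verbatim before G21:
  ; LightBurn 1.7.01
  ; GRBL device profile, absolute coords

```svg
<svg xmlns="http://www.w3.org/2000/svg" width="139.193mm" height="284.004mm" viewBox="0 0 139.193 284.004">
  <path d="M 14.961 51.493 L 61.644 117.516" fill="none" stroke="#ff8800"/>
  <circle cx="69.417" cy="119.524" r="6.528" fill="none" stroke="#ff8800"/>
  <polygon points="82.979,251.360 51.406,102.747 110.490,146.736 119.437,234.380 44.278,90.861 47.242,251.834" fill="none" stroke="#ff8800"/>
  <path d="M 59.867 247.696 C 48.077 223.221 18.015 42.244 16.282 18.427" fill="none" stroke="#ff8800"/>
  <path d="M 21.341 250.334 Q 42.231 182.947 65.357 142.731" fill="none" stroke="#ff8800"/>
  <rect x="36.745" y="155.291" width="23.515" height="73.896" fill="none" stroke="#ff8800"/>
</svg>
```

Since the viewBox matches the mm dimensions, user units are millimetres directly. The only transform is the Y-flip y_m = 284.004 − y_svg.

Shape 1 is a line segment drawn with `<path>`. Its stroke #ff8800 means score at S451, F2184. After flipping Y the toolpath is (14.961,232.511) → (61.644,166.488).

Shape 2 is a circle drawn with `<circle>`. Its stroke #ff8800 means score at S451, F2184. After flipping Y the toolpath is (75.945,164.480) → (74.033,169.096) → (69.417,171.008) → (64.801,169.096) → (62.889,164.480) → (64.801,159.864) → (69.417,157.952) → (74.033,159.864) → (75.945,164.480), returning to the start.

Shape 3 is a closed polygon drawn with `<polygon>`. Its stroke #ff8800 means score at S451, F2184. After flipping Y the toolpath is (82.979,32.644) → (51.406,181.257) → (110.490,137.268) → (119.437,49.624) → (44.278,193.143) → (47.242,32.170) → (82.979,32.644), returning to the start.

Shape 4 is a cubic bezier drawn with `<path>`. Its stroke #ff8800 means score at S451, F2184. After flipping Y the toolpath is (59.867,36.308) → (48.327,79.107) → (34.303,151.189) → (22.165,223.148) → (16.282,265.577).

Shape 5 is a quadratic bezier drawn with `<path>`. Its stroke #ff8800 means score at S451, F2184. After flipping Y the toolpath is (21.341,33.670) → (31.926,65.665) → (42.790,94.264) → (53.934,119.467) → (65.357,141.273).

Shape 6 is a rectangle drawn with `<rect>`. Its stroke #ff8800 means score at S451, F2184. After flipping Y the toolpath is (36.745,128.713) → (60.260,128.713) → (60.260,54.817) → (36.745,54.817) → (36.745,128.713), returning to the start.

; LightBurn 1.7.01
; GRBL device profile, absolute coords
G21
G90
G0 X14.961 Y232.511
M3 S451
G01 X61.644 Y166.488 F2184
M5
G0 X75.945 Y164.480
M3 S451
G01 X74.033 Y169.096 F2184
G01 X69.417 Y171.008
G01 X64.801 Y169.096
G01 X62.889 Y164.480
G01 X64.801 Y159.864
G01 X69.417 Y157.952
G01 X74.033 Y159.864
G01 X75.945 Y164.480
M5
G0 X82.979 Y32.644
M3 S451
G01 X51.406 Y181.257 F2184
G01 X110.490 Y137.268
G01 X119.437 Y49.624
G01 X44.278 Y193.143
G01 X47.242 Y32.170
G01 X82.979 Y32.644
M5
G0 X59.867 Y36.308
M3 S451
G01 X48.327 Y79.107 F2184
G01 X34.303 Y151.189
G01 X22.165 Y223.148
G01 X16.282 Y265.577
M5
G0 X21.341 Y33.670
M3 S451
G01 X31.926 Y65.665 F2184
G01 X42.790 Y94.264
G01 X53.934 Y119.467
G01 X65.357 Y141.273
M5
G0 X36.745 Y128.713
M3 S451
G01 X60.260 Y128.713 F2184
G01 X60.260 Y54.817
G01 X36.745 Y54.817
G01 X36.745 Y128.713
M5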